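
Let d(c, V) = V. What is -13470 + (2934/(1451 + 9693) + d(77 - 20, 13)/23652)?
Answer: -110947644110/8236809 ≈ -13470.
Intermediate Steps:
-13470 + (2934/(1451 + 9693) + d(77 - 20, 13)/23652) = -13470 + (2934/(1451 + 9693) + 13/23652) = -13470 + (2934/11144 + 13*(1/23652)) = -13470 + (2934*(1/11144) + 13/23652) = -13470 + (1467/5572 + 13/23652) = -13470 + 2173120/8236809 = -110947644110/8236809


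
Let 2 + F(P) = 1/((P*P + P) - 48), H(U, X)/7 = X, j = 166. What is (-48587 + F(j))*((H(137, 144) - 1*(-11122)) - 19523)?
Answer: 9941012125105/27674 ≈ 3.5922e+8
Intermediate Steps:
H(U, X) = 7*X
F(P) = -2 + 1/(-48 + P + P²) (F(P) = -2 + 1/((P*P + P) - 48) = -2 + 1/((P² + P) - 48) = -2 + 1/((P + P²) - 48) = -2 + 1/(-48 + P + P²))
(-48587 + F(j))*((H(137, 144) - 1*(-11122)) - 19523) = (-48587 + (97 - 2*166 - 2*166²)/(-48 + 166 + 166²))*((7*144 - 1*(-11122)) - 19523) = (-48587 + (97 - 332 - 2*27556)/(-48 + 166 + 27556))*((1008 + 11122) - 19523) = (-48587 + (97 - 332 - 55112)/27674)*(12130 - 19523) = (-48587 + (1/27674)*(-55347))*(-7393) = (-48587 - 55347/27674)*(-7393) = -1344651985/27674*(-7393) = 9941012125105/27674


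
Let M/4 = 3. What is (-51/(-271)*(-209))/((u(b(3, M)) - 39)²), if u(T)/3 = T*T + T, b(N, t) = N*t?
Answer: -3553/1414425693 ≈ -2.5120e-6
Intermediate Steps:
M = 12 (M = 4*3 = 12)
u(T) = 3*T + 3*T² (u(T) = 3*(T*T + T) = 3*(T² + T) = 3*(T + T²) = 3*T + 3*T²)
(-51/(-271)*(-209))/((u(b(3, M)) - 39)²) = (-51/(-271)*(-209))/((3*(3*12)*(1 + 3*12) - 39)²) = (-51*(-1/271)*(-209))/((3*36*(1 + 36) - 39)²) = ((51/271)*(-209))/((3*36*37 - 39)²) = -10659/(271*(3996 - 39)²) = -10659/(271*(3957²)) = -10659/271/15657849 = -10659/271*1/15657849 = -3553/1414425693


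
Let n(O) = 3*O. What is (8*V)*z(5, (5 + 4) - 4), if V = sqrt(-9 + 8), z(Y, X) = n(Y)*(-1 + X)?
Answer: 480*I ≈ 480.0*I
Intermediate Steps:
z(Y, X) = 3*Y*(-1 + X) (z(Y, X) = (3*Y)*(-1 + X) = 3*Y*(-1 + X))
V = I (V = sqrt(-1) = I ≈ 1.0*I)
(8*V)*z(5, (5 + 4) - 4) = (8*I)*(3*5*(-1 + ((5 + 4) - 4))) = (8*I)*(3*5*(-1 + (9 - 4))) = (8*I)*(3*5*(-1 + 5)) = (8*I)*(3*5*4) = (8*I)*60 = 480*I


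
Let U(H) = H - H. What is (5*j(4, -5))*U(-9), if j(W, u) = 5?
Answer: 0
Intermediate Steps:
U(H) = 0
(5*j(4, -5))*U(-9) = (5*5)*0 = 25*0 = 0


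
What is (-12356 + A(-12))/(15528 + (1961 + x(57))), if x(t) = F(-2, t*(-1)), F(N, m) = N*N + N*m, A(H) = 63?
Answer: -12293/17607 ≈ -0.69819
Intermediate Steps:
F(N, m) = N² + N*m
x(t) = 4 + 2*t (x(t) = -2*(-2 + t*(-1)) = -2*(-2 - t) = 4 + 2*t)
(-12356 + A(-12))/(15528 + (1961 + x(57))) = (-12356 + 63)/(15528 + (1961 + (4 + 2*57))) = -12293/(15528 + (1961 + (4 + 114))) = -12293/(15528 + (1961 + 118)) = -12293/(15528 + 2079) = -12293/17607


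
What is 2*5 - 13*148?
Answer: -1914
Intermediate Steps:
2*5 - 13*148 = 10 - 1924 = -1914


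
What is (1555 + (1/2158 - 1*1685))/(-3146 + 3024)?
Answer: 4599/4316 ≈ 1.0656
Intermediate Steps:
(1555 + (1/2158 - 1*1685))/(-3146 + 3024) = (1555 + (1/2158 - 1685))/(-122) = (1555 - 3636229/2158)*(-1/122) = -280539/2158*(-1/122) = 4599/4316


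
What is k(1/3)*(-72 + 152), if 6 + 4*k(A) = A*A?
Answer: -1060/9 ≈ -117.78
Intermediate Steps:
k(A) = -3/2 + A²/4 (k(A) = -3/2 + (A*A)/4 = -3/2 + A²/4)
k(1/3)*(-72 + 152) = (-3/2 + (1/3)²/4)*(-72 + 152) = (-3/2 + (⅓)²/4)*80 = (-3/2 + (¼)*(⅑))*80 = (-3/2 + 1/36)*80 = -53/36*80 = -1060/9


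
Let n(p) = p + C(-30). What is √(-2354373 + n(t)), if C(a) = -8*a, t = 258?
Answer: 5*I*√94155 ≈ 1534.2*I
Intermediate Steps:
n(p) = 240 + p (n(p) = p - 8*(-30) = p + 240 = 240 + p)
√(-2354373 + n(t)) = √(-2354373 + (240 + 258)) = √(-2354373 + 498) = √(-2353875) = 5*I*√94155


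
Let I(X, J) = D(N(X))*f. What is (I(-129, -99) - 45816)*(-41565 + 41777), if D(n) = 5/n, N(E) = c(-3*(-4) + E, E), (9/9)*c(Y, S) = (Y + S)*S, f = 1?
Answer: -154116043534/15867 ≈ -9.7130e+6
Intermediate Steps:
c(Y, S) = S*(S + Y) (c(Y, S) = (Y + S)*S = (S + Y)*S = S*(S + Y))
N(E) = E*(12 + 2*E) (N(E) = E*(E + (-3*(-4) + E)) = E*(E + (12 + E)) = E*(12 + 2*E))
I(X, J) = 5/(2*X*(6 + X)) (I(X, J) = (5/((2*X*(6 + X))))*1 = (5*(1/(2*X*(6 + X))))*1 = (5/(2*X*(6 + X)))*1 = 5/(2*X*(6 + X)))
(I(-129, -99) - 45816)*(-41565 + 41777) = ((5/2)/(-129*(6 - 129)) - 45816)*(-41565 + 41777) = ((5/2)*(-1/129)/(-123) - 45816)*212 = ((5/2)*(-1/129)*(-1/123) - 45816)*212 = (5/31734 - 45816)*212 = -1453924939/31734*212 = -154116043534/15867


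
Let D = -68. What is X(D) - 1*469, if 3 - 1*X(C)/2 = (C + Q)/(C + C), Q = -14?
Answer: -15783/34 ≈ -464.21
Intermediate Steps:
X(C) = 6 - (-14 + C)/C (X(C) = 6 - 2*(C - 14)/(C + C) = 6 - 2*(-14 + C)/(2*C) = 6 - 2*(-14 + C)*1/(2*C) = 6 - (-14 + C)/C)
X(D) - 1*469 = (5 + 14/(-68)) - 1*469 = (5 + 14*(-1/68)) - 469 = (5 - 7/34) - 469 = 163/34 - 469 = -15783/34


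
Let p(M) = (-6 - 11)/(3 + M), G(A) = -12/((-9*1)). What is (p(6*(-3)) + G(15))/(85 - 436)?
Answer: -37/5265 ≈ -0.0070275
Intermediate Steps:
G(A) = 4/3 (G(A) = -12/(-9) = -12*(-1/9) = 4/3)
p(M) = -17/(3 + M)
(p(6*(-3)) + G(15))/(85 - 436) = (-17/(3 + 6*(-3)) + 4/3)/(85 - 436) = (-17/(3 - 18) + 4/3)/(-351) = (-17/(-15) + 4/3)*(-1/351) = (-17*(-1/15) + 4/3)*(-1/351) = (17/15 + 4/3)*(-1/351) = (37/15)*(-1/351) = -37/5265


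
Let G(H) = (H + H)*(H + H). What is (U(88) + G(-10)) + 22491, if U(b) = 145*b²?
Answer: 1145771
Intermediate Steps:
G(H) = 4*H² (G(H) = (2*H)*(2*H) = 4*H²)
(U(88) + G(-10)) + 22491 = (145*88² + 4*(-10)²) + 22491 = (145*7744 + 4*100) + 22491 = (1122880 + 400) + 22491 = 1123280 + 22491 = 1145771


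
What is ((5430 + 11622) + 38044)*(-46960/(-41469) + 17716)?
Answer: 40479679349344/41469 ≈ 9.7614e+8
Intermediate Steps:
((5430 + 11622) + 38044)*(-46960/(-41469) + 17716) = (17052 + 38044)*(-46960*(-1/41469) + 17716) = 55096*(46960/41469 + 17716) = 55096*(734711764/41469) = 40479679349344/41469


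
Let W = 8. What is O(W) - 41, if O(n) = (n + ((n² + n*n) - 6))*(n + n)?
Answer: 2039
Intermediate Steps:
O(n) = 2*n*(-6 + n + 2*n²) (O(n) = (n + ((n² + n²) - 6))*(2*n) = (n + (2*n² - 6))*(2*n) = (n + (-6 + 2*n²))*(2*n) = (-6 + n + 2*n²)*(2*n) = 2*n*(-6 + n + 2*n²))
O(W) - 41 = 2*8*(-6 + 8 + 2*8²) - 41 = 2*8*(-6 + 8 + 2*64) - 41 = 2*8*(-6 + 8 + 128) - 41 = 2*8*130 - 41 = 2080 - 41 = 2039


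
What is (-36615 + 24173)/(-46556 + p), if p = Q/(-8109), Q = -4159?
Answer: 100892178/377518445 ≈ 0.26725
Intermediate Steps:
p = 4159/8109 (p = -4159/(-8109) = -4159*(-1/8109) = 4159/8109 ≈ 0.51289)
(-36615 + 24173)/(-46556 + p) = (-36615 + 24173)/(-46556 + 4159/8109) = -12442/(-377518445/8109) = -12442*(-8109/377518445) = 100892178/377518445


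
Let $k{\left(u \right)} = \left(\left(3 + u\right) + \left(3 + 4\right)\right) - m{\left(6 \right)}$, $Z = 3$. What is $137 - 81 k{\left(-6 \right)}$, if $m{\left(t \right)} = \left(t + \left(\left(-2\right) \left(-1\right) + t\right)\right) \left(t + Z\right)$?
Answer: $10019$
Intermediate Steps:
$m{\left(t \right)} = \left(2 + 2 t\right) \left(3 + t\right)$ ($m{\left(t \right)} = \left(t + \left(\left(-2\right) \left(-1\right) + t\right)\right) \left(t + 3\right) = \left(t + \left(2 + t\right)\right) \left(3 + t\right) = \left(2 + 2 t\right) \left(3 + t\right)$)
$k{\left(u \right)} = -116 + u$ ($k{\left(u \right)} = \left(\left(3 + u\right) + \left(3 + 4\right)\right) - \left(6 + 2 \cdot 6^{2} + 8 \cdot 6\right) = \left(\left(3 + u\right) + 7\right) - \left(6 + 2 \cdot 36 + 48\right) = \left(10 + u\right) - \left(6 + 72 + 48\right) = \left(10 + u\right) - 126 = -116 + u$)
$137 - 81 k{\left(-6 \right)} = 137 - 81 \left(-116 - 6\right) = 137 - -9882 = 137 + 9882 = 10019$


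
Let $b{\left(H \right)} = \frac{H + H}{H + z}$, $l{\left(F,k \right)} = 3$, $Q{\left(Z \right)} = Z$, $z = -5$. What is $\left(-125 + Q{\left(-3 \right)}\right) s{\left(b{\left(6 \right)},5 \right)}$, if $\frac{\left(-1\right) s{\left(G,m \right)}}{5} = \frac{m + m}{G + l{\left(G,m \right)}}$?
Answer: $\frac{1280}{3} \approx 426.67$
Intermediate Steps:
$b{\left(H \right)} = \frac{2 H}{-5 + H}$ ($b{\left(H \right)} = \frac{H + H}{H - 5} = \frac{2 H}{-5 + H}$)
$s{\left(G,m \right)} = - \frac{10 m}{3 + G}$ ($s{\left(G,m \right)} = - 5 \frac{m + m}{G + 3} = - 5 \frac{2 m}{3 + G} = - \frac{10 m}{3 + G}$)
$\left(-125 + Q{\left(-3 \right)}\right) s{\left(b{\left(6 \right)},5 \right)} = \left(-125 - 3\right) \left(\left(-10\right) 5 \frac{1}{3 + 2 \cdot 6 \frac{1}{-5 + 6}}\right) = - 128 \left(\left(-10\right) 5 \frac{1}{3 + 2 \cdot 6 \cdot 1^{-1}}\right) = - 128 \left(\left(-10\right) 5 \frac{1}{3 + 2 \cdot 6 \cdot 1}\right) = - 128 \left(\left(-10\right) 5 \frac{1}{3 + 12}\right) = - 128 \left(\left(-10\right) 5 \cdot \frac{1}{15}\right) = \left(-128\right) \left(- \frac{10}{3}\right) = \frac{1280}{3}$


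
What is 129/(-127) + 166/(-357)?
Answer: -67135/45339 ≈ -1.4807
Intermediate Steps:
129/(-127) + 166/(-357) = 129*(-1/127) + 166*(-1/357) = -129/127 - 166/357 = -67135/45339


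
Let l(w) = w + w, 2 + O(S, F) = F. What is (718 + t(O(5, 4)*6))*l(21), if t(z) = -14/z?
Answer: 30107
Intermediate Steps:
O(S, F) = -2 + F
l(w) = 2*w
(718 + t(O(5, 4)*6))*l(21) = (718 - 14*1/(6*(-2 + 4)))*(2*21) = (718 - 14/(2*6))*42 = (718 - 14/12)*42 = (718 - 14*1/12)*42 = (718 - 7/6)*42 = (4301/6)*42 = 30107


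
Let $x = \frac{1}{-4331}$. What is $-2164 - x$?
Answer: $- \frac{9372283}{4331} \approx -2164.0$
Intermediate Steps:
$x = - \frac{1}{4331} \approx -0.00023089$
$-2164 - x = -2164 - - \frac{1}{4331} = -2164 + \frac{1}{4331} = - \frac{9372283}{4331}$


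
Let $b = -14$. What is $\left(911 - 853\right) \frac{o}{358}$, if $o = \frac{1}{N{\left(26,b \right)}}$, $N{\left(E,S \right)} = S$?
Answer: $- \frac{29}{2506} \approx -0.011572$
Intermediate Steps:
$o = - \frac{1}{14}$ ($o = \frac{1}{-14} = - \frac{1}{14} \approx -0.071429$)
$\left(911 - 853\right) \frac{o}{358} = \left(911 - 853\right) \left(- \frac{1}{14 \cdot 358}\right) = 58 \left(\left(- \frac{1}{14}\right) \frac{1}{358}\right) = 58 \left(- \frac{1}{5012}\right) = - \frac{29}{2506}$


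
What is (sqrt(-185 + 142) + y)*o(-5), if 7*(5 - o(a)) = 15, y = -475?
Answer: -9500/7 + 20*I*sqrt(43)/7 ≈ -1357.1 + 18.736*I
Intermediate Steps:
o(a) = 20/7 (o(a) = 5 - 1/7*15 = 5 - 15/7 = 20/7)
(sqrt(-185 + 142) + y)*o(-5) = (sqrt(-185 + 142) - 475)*(20/7) = (sqrt(-43) - 475)*(20/7) = (I*sqrt(43) - 475)*(20/7) = (-475 + I*sqrt(43))*(20/7) = -9500/7 + 20*I*sqrt(43)/7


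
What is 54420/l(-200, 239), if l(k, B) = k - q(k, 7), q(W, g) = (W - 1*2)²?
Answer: -4535/3417 ≈ -1.3272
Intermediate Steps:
q(W, g) = (-2 + W)² (q(W, g) = (W - 2)² = (-2 + W)²)
l(k, B) = k - (-2 + k)²
54420/l(-200, 239) = 54420/(-200 - (-2 - 200)²) = 54420/(-200 - 1*(-202)²) = 54420/(-200 - 1*40804) = 54420/(-200 - 40804) = 54420/(-41004) = 54420*(-1/41004) = -4535/3417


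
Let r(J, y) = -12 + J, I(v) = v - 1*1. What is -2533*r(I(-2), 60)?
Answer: 37995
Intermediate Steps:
I(v) = -1 + v (I(v) = v - 1 = -1 + v)
-2533*r(I(-2), 60) = -2533*(-12 + (-1 - 2)) = -2533*(-12 - 3) = -2533*(-15) = 37995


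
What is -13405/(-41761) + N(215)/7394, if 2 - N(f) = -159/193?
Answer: 19152257755/59594700962 ≈ 0.32138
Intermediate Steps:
N(f) = 545/193 (N(f) = 2 - (-159)/193 = 2 - 1*(-159/193) = 2 + 159/193 = 545/193)
-13405/(-41761) + N(215)/7394 = -13405/(-41761) + (545/193)/7394 = -13405*(-1/41761) + (545/193)*(1/7394) = 13405/41761 + 545/1427042 = 19152257755/59594700962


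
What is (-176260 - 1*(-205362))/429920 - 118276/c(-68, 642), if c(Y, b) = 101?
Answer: -25423139309/21710960 ≈ -1171.0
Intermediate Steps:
(-176260 - 1*(-205362))/429920 - 118276/c(-68, 642) = (-176260 - 1*(-205362))/429920 - 118276/101 = (-176260 + 205362)*(1/429920) - 118276*1/101 = 29102*(1/429920) - 118276/101 = 14551/214960 - 118276/101 = -25423139309/21710960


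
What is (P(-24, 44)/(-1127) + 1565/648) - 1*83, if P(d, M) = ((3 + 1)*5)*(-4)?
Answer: -58798973/730296 ≈ -80.514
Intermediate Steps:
P(d, M) = -80 (P(d, M) = (4*5)*(-4) = 20*(-4) = -80)
(P(-24, 44)/(-1127) + 1565/648) - 1*83 = (-80/(-1127) + 1565/648) - 1*83 = (-80*(-1/1127) + 1565*(1/648)) - 83 = (80/1127 + 1565/648) - 83 = 1815595/730296 - 83 = -58798973/730296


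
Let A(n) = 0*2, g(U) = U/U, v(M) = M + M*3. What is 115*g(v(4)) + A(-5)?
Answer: 115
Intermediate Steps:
v(M) = 4*M (v(M) = M + 3*M = 4*M)
g(U) = 1
A(n) = 0
115*g(v(4)) + A(-5) = 115*1 + 0 = 115 + 0 = 115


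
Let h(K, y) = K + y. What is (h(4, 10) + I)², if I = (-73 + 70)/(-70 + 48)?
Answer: 96721/484 ≈ 199.84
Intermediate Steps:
I = 3/22 (I = -3/(-22) = -3*(-1/22) = 3/22 ≈ 0.13636)
(h(4, 10) + I)² = ((4 + 10) + 3/22)² = (14 + 3/22)² = (311/22)² = 96721/484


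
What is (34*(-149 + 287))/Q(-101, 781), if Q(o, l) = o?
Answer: -4692/101 ≈ -46.455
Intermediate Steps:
(34*(-149 + 287))/Q(-101, 781) = (34*(-149 + 287))/(-101) = (34*138)*(-1/101) = 4692*(-1/101) = -4692/101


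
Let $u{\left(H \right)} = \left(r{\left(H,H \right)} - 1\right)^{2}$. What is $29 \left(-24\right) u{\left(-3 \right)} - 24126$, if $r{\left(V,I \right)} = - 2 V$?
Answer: $-41526$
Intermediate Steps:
$u{\left(H \right)} = \left(-1 - 2 H\right)^{2}$ ($u{\left(H \right)} = \left(- 2 H - 1\right)^{2} = \left(-1 - 2 H\right)^{2}$)
$29 \left(-24\right) u{\left(-3 \right)} - 24126 = 29 \left(-24\right) \left(1 + 2 \left(-3\right)\right)^{2} - 24126 = - 696 \left(1 - 6\right)^{2} - 24126 = - 696 \left(-5\right)^{2} - 24126 = \left(-696\right) 25 - 24126 = -17400 - 24126 = -41526$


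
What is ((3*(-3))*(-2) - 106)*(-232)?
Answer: 20416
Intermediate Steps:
((3*(-3))*(-2) - 106)*(-232) = (-9*(-2) - 106)*(-232) = (18 - 106)*(-232) = -88*(-232) = 20416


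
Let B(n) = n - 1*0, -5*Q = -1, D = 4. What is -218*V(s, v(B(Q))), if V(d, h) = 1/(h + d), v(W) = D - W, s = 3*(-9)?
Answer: 545/58 ≈ 9.3965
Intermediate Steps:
Q = ⅕ (Q = -⅕*(-1) = ⅕ ≈ 0.20000)
B(n) = n (B(n) = n + 0 = n)
s = -27
v(W) = 4 - W
V(d, h) = 1/(d + h)
-218*V(s, v(B(Q))) = -218/(-27 + (4 - 1*⅕)) = -218/(-27 + (4 - ⅕)) = -218/(-27 + 19/5) = -218/(-116/5) = -218*(-5/116) = 545/58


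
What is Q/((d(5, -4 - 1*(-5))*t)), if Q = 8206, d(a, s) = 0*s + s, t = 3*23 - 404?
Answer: -8206/335 ≈ -24.496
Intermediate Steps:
t = -335 (t = 69 - 404 = -335)
d(a, s) = s (d(a, s) = 0 + s = s)
Q/((d(5, -4 - 1*(-5))*t)) = 8206/(((-4 - 1*(-5))*(-335))) = 8206/(((-4 + 5)*(-335))) = 8206/((1*(-335))) = 8206/(-335) = 8206*(-1/335) = -8206/335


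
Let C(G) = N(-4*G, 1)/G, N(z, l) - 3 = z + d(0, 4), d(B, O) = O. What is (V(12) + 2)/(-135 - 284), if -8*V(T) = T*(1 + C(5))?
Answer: -22/2095 ≈ -0.010501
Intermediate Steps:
N(z, l) = 7 + z (N(z, l) = 3 + (z + 4) = 3 + (4 + z) = 7 + z)
C(G) = (7 - 4*G)/G
V(T) = T/5 (V(T) = -T*(1 + (-4 + 7/5))/8 = -T*(1 - 13/5)/8 = -T*(-8)/(8*5) = -(-1)*T/5 = T/5)
(V(12) + 2)/(-135 - 284) = ((1/5)*12 + 2)/(-135 - 284) = (12/5 + 2)/(-419) = (22/5)*(-1/419) = -22/2095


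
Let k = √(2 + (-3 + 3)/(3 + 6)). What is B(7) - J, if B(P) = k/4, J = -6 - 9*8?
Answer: 78 + √2/4 ≈ 78.354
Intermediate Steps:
J = -78 (J = -6 - 72 = -78)
k = √2 (k = √(2 + 0/9) = √(2 + 0*(⅑)) = √(2 + 0) = √2 ≈ 1.4142)
B(P) = √2/4
B(7) - J = √2/4 - 1*(-78) = √2/4 + 78 = 78 + √2/4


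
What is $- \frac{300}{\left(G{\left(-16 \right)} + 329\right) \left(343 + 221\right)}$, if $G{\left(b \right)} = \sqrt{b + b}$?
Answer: $- \frac{175}{108273} + \frac{100 i \sqrt{2}}{5088831} \approx -0.0016163 + 2.7791 \cdot 10^{-5} i$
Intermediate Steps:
$G{\left(b \right)} = \sqrt{2} \sqrt{b}$ ($G{\left(b \right)} = \sqrt{2 b} = \sqrt{2} \sqrt{b}$)
$- \frac{300}{\left(G{\left(-16 \right)} + 329\right) \left(343 + 221\right)} = - \frac{300}{\left(\sqrt{2} \sqrt{-16} + 329\right) \left(343 + 221\right)} = - \frac{300}{\left(\sqrt{2} \cdot 4 i + 329\right) 564} = - \frac{300}{\left(4 i \sqrt{2} + 329\right) 564} = - \frac{300}{\left(329 + 4 i \sqrt{2}\right) 564} = - \frac{300}{185556 + 2256 i \sqrt{2}}$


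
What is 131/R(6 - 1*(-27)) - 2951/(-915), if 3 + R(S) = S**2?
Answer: 1108217/331230 ≈ 3.3458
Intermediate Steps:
R(S) = -3 + S**2
131/R(6 - 1*(-27)) - 2951/(-915) = 131/(-3 + (6 - 1*(-27))**2) - 2951/(-915) = 131/(-3 + (6 + 27)**2) - 2951*(-1/915) = 131/(-3 + 33**2) + 2951/915 = 131/(-3 + 1089) + 2951/915 = 131/1086 + 2951/915 = 1108217/331230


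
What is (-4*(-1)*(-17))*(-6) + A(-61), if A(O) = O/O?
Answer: 409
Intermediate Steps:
A(O) = 1
(-4*(-1)*(-17))*(-6) + A(-61) = (-4*(-1)*(-17))*(-6) + 1 = (4*(-17))*(-6) + 1 = -68*(-6) + 1 = 408 + 1 = 409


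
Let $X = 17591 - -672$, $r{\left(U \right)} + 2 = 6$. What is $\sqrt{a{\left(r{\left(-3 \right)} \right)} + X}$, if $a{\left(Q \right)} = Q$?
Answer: $\sqrt{18267} \approx 135.16$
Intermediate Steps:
$r{\left(U \right)} = 4$ ($r{\left(U \right)} = -2 + 6 = 4$)
$X = 18263$ ($X = 17591 + 672 = 18263$)
$\sqrt{a{\left(r{\left(-3 \right)} \right)} + X} = \sqrt{4 + 18263} = \sqrt{18267}$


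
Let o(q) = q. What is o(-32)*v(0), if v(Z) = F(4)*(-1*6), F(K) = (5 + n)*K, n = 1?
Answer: 4608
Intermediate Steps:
F(K) = 6*K (F(K) = (5 + 1)*K = 6*K)
v(Z) = -144 (v(Z) = (6*4)*(-1*6) = 24*(-6) = -144)
o(-32)*v(0) = -32*(-144) = 4608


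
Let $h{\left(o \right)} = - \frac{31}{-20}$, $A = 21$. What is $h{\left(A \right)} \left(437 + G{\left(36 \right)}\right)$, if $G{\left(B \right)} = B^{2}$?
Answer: $\frac{53723}{20} \approx 2686.1$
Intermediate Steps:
$h{\left(o \right)} = \frac{31}{20}$ ($h{\left(o \right)} = \left(-31\right) \left(- \frac{1}{20}\right) = \frac{31}{20}$)
$h{\left(A \right)} \left(437 + G{\left(36 \right)}\right) = \frac{31 \left(437 + 36^{2}\right)}{20} = \frac{31 \left(437 + 1296\right)}{20} = \frac{31}{20} \cdot 1733 = \frac{53723}{20}$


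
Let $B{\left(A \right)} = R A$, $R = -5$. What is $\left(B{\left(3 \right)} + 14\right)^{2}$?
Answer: $1$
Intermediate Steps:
$B{\left(A \right)} = - 5 A$
$\left(B{\left(3 \right)} + 14\right)^{2} = \left(\left(-5\right) 3 + 14\right)^{2} = \left(-15 + 14\right)^{2} = \left(-1\right)^{2} = 1$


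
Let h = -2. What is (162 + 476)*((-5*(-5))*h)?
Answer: -31900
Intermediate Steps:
(162 + 476)*((-5*(-5))*h) = (162 + 476)*(-5*(-5)*(-2)) = 638*(25*(-2)) = 638*(-50) = -31900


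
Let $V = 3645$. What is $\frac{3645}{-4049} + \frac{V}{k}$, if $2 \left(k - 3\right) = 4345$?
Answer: $\frac{13657815}{17617199} \approx 0.77525$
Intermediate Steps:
$k = \frac{4351}{2}$ ($k = 3 + \frac{1}{2} \cdot 4345 = 3 + \frac{4345}{2} = \frac{4351}{2} \approx 2175.5$)
$\frac{3645}{-4049} + \frac{V}{k} = \frac{3645}{-4049} + \frac{3645}{\frac{4351}{2}} = 3645 \left(- \frac{1}{4049}\right) + 3645 \cdot \frac{2}{4351} = - \frac{3645}{4049} + \frac{7290}{4351} = \frac{13657815}{17617199}$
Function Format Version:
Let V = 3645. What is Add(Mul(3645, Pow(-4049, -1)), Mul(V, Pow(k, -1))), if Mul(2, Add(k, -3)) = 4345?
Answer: Rational(13657815, 17617199) ≈ 0.77525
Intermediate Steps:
k = Rational(4351, 2) (k = Add(3, Mul(Rational(1, 2), 4345)) = Add(3, Rational(4345, 2)) = Rational(4351, 2) ≈ 2175.5)
Add(Mul(3645, Pow(-4049, -1)), Mul(V, Pow(k, -1))) = Add(Mul(3645, Pow(-4049, -1)), Mul(3645, Pow(Rational(4351, 2), -1))) = Add(Mul(3645, Rational(-1, 4049)), Mul(3645, Rational(2, 4351))) = Add(Rational(-3645, 4049), Rational(7290, 4351)) = Rational(13657815, 17617199)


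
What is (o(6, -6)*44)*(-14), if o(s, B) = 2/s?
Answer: -616/3 ≈ -205.33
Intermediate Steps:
(o(6, -6)*44)*(-14) = ((2/6)*44)*(-14) = ((2*(1/6))*44)*(-14) = ((1/3)*44)*(-14) = (44/3)*(-14) = -616/3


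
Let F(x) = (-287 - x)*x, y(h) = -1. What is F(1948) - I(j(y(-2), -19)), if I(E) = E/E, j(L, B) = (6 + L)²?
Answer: -4353781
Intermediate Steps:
F(x) = x*(-287 - x)
I(E) = 1
F(1948) - I(j(y(-2), -19)) = -1*1948*(287 + 1948) - 1*1 = -1*1948*2235 - 1 = -4353780 - 1 = -4353781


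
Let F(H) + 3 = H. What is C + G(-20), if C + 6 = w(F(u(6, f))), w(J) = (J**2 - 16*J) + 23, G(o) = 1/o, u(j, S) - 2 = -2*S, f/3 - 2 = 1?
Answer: 13639/20 ≈ 681.95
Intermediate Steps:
f = 9 (f = 6 + 3*1 = 6 + 3 = 9)
u(j, S) = 2 - 2*S
F(H) = -3 + H
w(J) = 23 + J**2 - 16*J
C = 682 (C = -6 + (23 + (-3 + (2 - 2*9))**2 - 16*(-3 + (2 - 2*9))) = -6 + (23 + (-3 + (2 - 18))**2 - 16*(-3 + (2 - 18))) = -6 + (23 + (-3 - 16)**2 - 16*(-3 - 16)) = -6 + (23 + (-19)**2 - 16*(-19)) = -6 + (23 + 361 + 304) = -6 + 688 = 682)
C + G(-20) = 682 + 1/(-20) = 682 - 1/20 = 13639/20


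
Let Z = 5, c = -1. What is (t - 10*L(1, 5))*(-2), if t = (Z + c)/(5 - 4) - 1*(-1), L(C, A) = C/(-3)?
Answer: -50/3 ≈ -16.667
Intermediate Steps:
L(C, A) = -C/3 (L(C, A) = C*(-⅓) = -C/3)
t = 5 (t = (5 - 1)/(5 - 4) - 1*(-1) = 4/1 + 1 = 4*1 + 1 = 4 + 1 = 5)
(t - 10*L(1, 5))*(-2) = (5 - (-10)/3)*(-2) = (5 - 10*(-⅓))*(-2) = (5 + 10/3)*(-2) = (25/3)*(-2) = -50/3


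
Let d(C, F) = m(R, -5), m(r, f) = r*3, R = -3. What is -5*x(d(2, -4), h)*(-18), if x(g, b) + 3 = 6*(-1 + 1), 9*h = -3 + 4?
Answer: -270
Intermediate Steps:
h = ⅑ (h = (-3 + 4)/9 = (⅑)*1 = ⅑ ≈ 0.11111)
m(r, f) = 3*r
d(C, F) = -9 (d(C, F) = 3*(-3) = -9)
x(g, b) = -3 (x(g, b) = -3 + 6*(-1 + 1) = -3 + 6*0 = -3 + 0 = -3)
-5*x(d(2, -4), h)*(-18) = -5*(-3)*(-18) = 15*(-18) = -270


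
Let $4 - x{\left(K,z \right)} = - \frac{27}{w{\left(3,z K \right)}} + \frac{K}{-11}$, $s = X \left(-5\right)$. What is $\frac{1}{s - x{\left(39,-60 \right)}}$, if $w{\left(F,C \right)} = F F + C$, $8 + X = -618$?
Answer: $\frac{2849}{8895906} \approx 0.00032026$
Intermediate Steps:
$X = -626$ ($X = -8 - 618 = -626$)
$s = 3130$ ($s = \left(-626\right) \left(-5\right) = 3130$)
$w{\left(F,C \right)} = C + F^{2}$ ($w{\left(F,C \right)} = F^{2} + C = C + F^{2}$)
$x{\left(K,z \right)} = 4 + \frac{27}{9 + K z} + \frac{K}{11}$ ($x{\left(K,z \right)} = 4 - \left(- \frac{27}{z K + 3^{2}} + \frac{K}{-11}\right) = 4 - \left(- \frac{27}{K z + 9} + K \left(- \frac{1}{11}\right)\right) = 4 - \left(- \frac{27}{9 + K z} - \frac{K}{11}\right) = 4 + \left(\frac{27}{9 + K z} + \frac{K}{11}\right) = 4 + \frac{27}{9 + K z} + \frac{K}{11}$)
$\frac{1}{s - x{\left(39,-60 \right)}} = \frac{1}{3130 - \frac{297 + \left(9 + 39 \left(-60\right)\right) \left(44 + 39\right)}{11 \left(9 + 39 \left(-60\right)\right)}} = \frac{1}{3130 - \frac{297 + \left(9 - 2340\right) 83}{11 \left(9 - 2340\right)}} = \frac{1}{3130 - \frac{297 - 193473}{11 \left(-2331\right)}} = \frac{1}{3130 - \frac{1}{11} \left(- \frac{1}{2331}\right) \left(297 - 193473\right)} = \frac{1}{3130 - \frac{1}{11} \left(- \frac{1}{2331}\right) \left(-193176\right)} = \frac{1}{3130 - \frac{21464}{2849}} = \frac{1}{\frac{8895906}{2849}} = \frac{2849}{8895906}$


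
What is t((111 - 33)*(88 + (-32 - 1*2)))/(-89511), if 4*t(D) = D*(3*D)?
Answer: -4435236/29837 ≈ -148.65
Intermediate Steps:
t(D) = 3*D²/4 (t(D) = (D*(3*D))/4 = (3*D²)/4 = 3*D²/4)
t((111 - 33)*(88 + (-32 - 1*2)))/(-89511) = (3*((111 - 33)*(88 + (-32 - 1*2)))²/4)/(-89511) = (3*(78*(88 + (-32 - 2)))²/4)*(-1/89511) = (3*(78*(88 - 34))²/4)*(-1/89511) = (3*(78*54)²/4)*(-1/89511) = ((¾)*4212²)*(-1/89511) = ((¾)*17740944)*(-1/89511) = 13305708*(-1/89511) = -4435236/29837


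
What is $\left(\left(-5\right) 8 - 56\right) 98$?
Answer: $-9408$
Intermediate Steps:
$\left(\left(-5\right) 8 - 56\right) 98 = \left(-40 - 56\right) 98 = \left(-96\right) 98 = -9408$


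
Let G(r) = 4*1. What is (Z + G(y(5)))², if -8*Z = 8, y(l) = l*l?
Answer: 9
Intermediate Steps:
y(l) = l²
G(r) = 4
Z = -1 (Z = -⅛*8 = -1)
(Z + G(y(5)))² = (-1 + 4)² = 3² = 9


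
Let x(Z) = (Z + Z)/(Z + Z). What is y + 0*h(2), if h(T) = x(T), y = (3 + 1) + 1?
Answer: 5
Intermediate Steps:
x(Z) = 1 (x(Z) = (2*Z)/((2*Z)) = (2*Z)*(1/(2*Z)) = 1)
y = 5 (y = 4 + 1 = 5)
h(T) = 1
y + 0*h(2) = 5 + 0*1 = 5 + 0 = 5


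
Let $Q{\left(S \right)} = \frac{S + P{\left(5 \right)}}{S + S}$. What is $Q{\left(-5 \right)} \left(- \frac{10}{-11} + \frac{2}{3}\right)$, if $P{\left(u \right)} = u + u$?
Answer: $- \frac{26}{33} \approx -0.78788$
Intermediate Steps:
$P{\left(u \right)} = 2 u$
$Q{\left(S \right)} = \frac{10 + S}{2 S}$ ($Q{\left(S \right)} = \frac{S + 2 \cdot 5}{S + S} = \frac{S + 10}{2 S} = \left(10 + S\right) \frac{1}{2 S} = \frac{10 + S}{2 S}$)
$Q{\left(-5 \right)} \left(- \frac{10}{-11} + \frac{2}{3}\right) = \frac{10 - 5}{2 \left(-5\right)} \left(- \frac{10}{-11} + \frac{2}{3}\right) = \frac{1}{2} \left(- \frac{1}{5}\right) 5 \left(\left(-10\right) \left(- \frac{1}{11}\right) + 2 \cdot \frac{1}{3}\right) = - \frac{\frac{10}{11} + \frac{2}{3}}{2} = \left(- \frac{1}{2}\right) \frac{52}{33} = - \frac{26}{33}$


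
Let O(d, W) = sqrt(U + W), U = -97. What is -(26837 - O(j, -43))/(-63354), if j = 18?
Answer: 26837/63354 - I*sqrt(35)/31677 ≈ 0.4236 - 0.00018676*I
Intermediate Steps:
O(d, W) = sqrt(-97 + W)
-(26837 - O(j, -43))/(-63354) = -(26837 - sqrt(-97 - 43))/(-63354) = -(26837 - sqrt(-140))*(-1/63354) = -(26837 - 2*I*sqrt(35))*(-1/63354) = (-26837 + 2*I*sqrt(35))*(-1/63354) = 26837/63354 - I*sqrt(35)/31677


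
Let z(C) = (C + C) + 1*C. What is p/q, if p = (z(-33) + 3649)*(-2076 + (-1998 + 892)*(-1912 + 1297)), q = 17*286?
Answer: 1203652350/2431 ≈ 4.9513e+5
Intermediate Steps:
z(C) = 3*C (z(C) = 2*C + C = 3*C)
q = 4862
p = 2407304700 (p = (3*(-33) + 3649)*(-2076 + (-1998 + 892)*(-1912 + 1297)) = (-99 + 3649)*(-2076 - 1106*(-615)) = 3550*(-2076 + 680190) = 3550*678114 = 2407304700)
p/q = 2407304700/4862 = 2407304700*(1/4862) = 1203652350/2431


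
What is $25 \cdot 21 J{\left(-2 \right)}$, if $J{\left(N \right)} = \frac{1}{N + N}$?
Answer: $- \frac{525}{4} \approx -131.25$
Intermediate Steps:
$J{\left(N \right)} = \frac{1}{2 N}$
$25 \cdot 21 J{\left(-2 \right)} = 25 \cdot 21 \frac{1}{2 \left(-2\right)} = 525 \cdot \frac{1}{2} \left(- \frac{1}{2}\right) = 525 \left(- \frac{1}{4}\right) = - \frac{525}{4}$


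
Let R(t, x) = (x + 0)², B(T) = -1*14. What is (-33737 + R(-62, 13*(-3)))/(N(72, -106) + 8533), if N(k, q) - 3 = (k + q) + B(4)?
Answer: -4027/1061 ≈ -3.7955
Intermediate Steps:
B(T) = -14
N(k, q) = -11 + k + q (N(k, q) = 3 + ((k + q) - 14) = 3 + (-14 + k + q) = -11 + k + q)
R(t, x) = x²
(-33737 + R(-62, 13*(-3)))/(N(72, -106) + 8533) = (-33737 + (13*(-3))²)/((-11 + 72 - 106) + 8533) = (-33737 + (-39)²)/(-45 + 8533) = (-33737 + 1521)/8488 = -32216*1/8488 = -4027/1061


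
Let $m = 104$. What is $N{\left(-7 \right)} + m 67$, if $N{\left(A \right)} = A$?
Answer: $6961$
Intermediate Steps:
$N{\left(-7 \right)} + m 67 = -7 + 104 \cdot 67 = -7 + 6968 = 6961$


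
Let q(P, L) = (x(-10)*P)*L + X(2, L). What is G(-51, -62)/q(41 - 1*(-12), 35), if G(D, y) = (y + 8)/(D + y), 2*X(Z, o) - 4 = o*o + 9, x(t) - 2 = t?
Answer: -54/1606973 ≈ -3.3604e-5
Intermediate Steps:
x(t) = 2 + t
X(Z, o) = 13/2 + o²/2 (X(Z, o) = 2 + (o*o + 9)/2 = 2 + (o² + 9)/2 = 2 + (9 + o²)/2 = 2 + (9/2 + o²/2) = 13/2 + o²/2)
G(D, y) = (8 + y)/(D + y)
q(P, L) = 13/2 + L²/2 - 8*L*P (q(P, L) = ((2 - 10)*P)*L + (13/2 + L²/2) = (-8*P)*L + (13/2 + L²/2) = -8*L*P + (13/2 + L²/2) = 13/2 + L²/2 - 8*L*P)
G(-51, -62)/q(41 - 1*(-12), 35) = ((8 - 62)/(-51 - 62))/(13/2 + (½)*35² - 8*35*(41 - 1*(-12))) = (-54/(-113))/(13/2 + (½)*1225 - 8*35*(41 + 12)) = (-1/113*(-54))/(13/2 + 1225/2 - 8*35*53) = 54/(113*(13/2 + 1225/2 - 14840)) = (54/113)/(-14221) = (54/113)*(-1/14221) = -54/1606973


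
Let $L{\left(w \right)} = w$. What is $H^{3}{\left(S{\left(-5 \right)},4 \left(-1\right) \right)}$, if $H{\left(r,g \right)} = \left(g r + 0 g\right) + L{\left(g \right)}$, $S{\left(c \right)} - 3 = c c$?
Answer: $-1560896$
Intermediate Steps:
$S{\left(c \right)} = 3 + c^{2}$ ($S{\left(c \right)} = 3 + c c = 3 + c^{2}$)
$H{\left(r,g \right)} = g + g r$ ($H{\left(r,g \right)} = \left(g r + 0 g\right) + g = \left(g r + 0\right) + g = g r + g = g + g r$)
$H^{3}{\left(S{\left(-5 \right)},4 \left(-1\right) \right)} = \left(4 \left(-1\right) \left(1 + \left(3 + \left(-5\right)^{2}\right)\right)\right)^{3} = \left(- 4 \left(1 + \left(3 + 25\right)\right)\right)^{3} = \left(- 4 \left(1 + 28\right)\right)^{3} = \left(\left(-4\right) 29\right)^{3} = \left(-116\right)^{3} = -1560896$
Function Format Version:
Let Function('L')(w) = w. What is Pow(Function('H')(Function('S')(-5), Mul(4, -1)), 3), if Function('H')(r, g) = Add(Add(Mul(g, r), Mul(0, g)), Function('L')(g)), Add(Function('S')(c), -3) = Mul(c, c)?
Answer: -1560896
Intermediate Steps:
Function('S')(c) = Add(3, Pow(c, 2)) (Function('S')(c) = Add(3, Mul(c, c)) = Add(3, Pow(c, 2)))
Function('H')(r, g) = Add(g, Mul(g, r)) (Function('H')(r, g) = Add(Add(Mul(g, r), Mul(0, g)), g) = Add(Add(Mul(g, r), 0), g) = Add(Mul(g, r), g) = Add(g, Mul(g, r)))
Pow(Function('H')(Function('S')(-5), Mul(4, -1)), 3) = Pow(Mul(Mul(4, -1), Add(1, Add(3, Pow(-5, 2)))), 3) = Pow(Mul(-4, Add(1, Add(3, 25))), 3) = Pow(Mul(-4, Add(1, 28)), 3) = Pow(Mul(-4, 29), 3) = Pow(-116, 3) = -1560896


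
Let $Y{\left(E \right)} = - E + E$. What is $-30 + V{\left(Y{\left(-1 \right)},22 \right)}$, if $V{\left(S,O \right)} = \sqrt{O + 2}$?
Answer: $-30 + 2 \sqrt{6} \approx -25.101$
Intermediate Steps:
$Y{\left(E \right)} = 0$
$V{\left(S,O \right)} = \sqrt{2 + O}$
$-30 + V{\left(Y{\left(-1 \right)},22 \right)} = -30 + \sqrt{2 + 22} = -30 + \sqrt{24} = -30 + 2 \sqrt{6}$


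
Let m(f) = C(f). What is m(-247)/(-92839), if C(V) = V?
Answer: 247/92839 ≈ 0.0026605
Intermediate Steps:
m(f) = f
m(-247)/(-92839) = -247/(-92839) = -247*(-1/92839) = 247/92839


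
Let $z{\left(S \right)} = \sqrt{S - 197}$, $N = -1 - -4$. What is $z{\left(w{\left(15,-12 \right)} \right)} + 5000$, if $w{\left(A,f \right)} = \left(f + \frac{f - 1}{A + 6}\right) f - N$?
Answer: $5000 + \frac{2 i \sqrt{595}}{7} \approx 5000.0 + 6.9693 i$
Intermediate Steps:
$N = 3$ ($N = -1 + 4 = 3$)
$w{\left(A,f \right)} = -3 + f \left(f + \frac{-1 + f}{6 + A}\right)$ ($w{\left(A,f \right)} = \left(f + \frac{f - 1}{A + 6}\right) f - 3 = \left(f + \frac{-1 + f}{6 + A}\right) f - 3 = f \left(f + \frac{-1 + f}{6 + A}\right) - 3 = -3 + f \left(f + \frac{-1 + f}{6 + A}\right)$)
$z{\left(S \right)} = \sqrt{-197 + S}$
$z{\left(w{\left(15,-12 \right)} \right)} + 5000 = \sqrt{-197 + \frac{-18 - -12 - 45 + 7 \left(-12\right)^{2} + 15 \left(-12\right)^{2}}{6 + 15}} + 5000 = \sqrt{-197 + \frac{-18 + 12 - 45 + 7 \cdot 144 + 15 \cdot 144}{21}} + 5000 = \sqrt{-197 + \frac{-18 + 12 - 45 + 1008 + 2160}{21}} + 5000 = \sqrt{-197 + \frac{1}{21} \cdot 3117} + 5000 = \sqrt{-197 + \frac{1039}{7}} + 5000 = \sqrt{- \frac{340}{7}} + 5000 = \frac{2 i \sqrt{595}}{7} + 5000 = 5000 + \frac{2 i \sqrt{595}}{7}$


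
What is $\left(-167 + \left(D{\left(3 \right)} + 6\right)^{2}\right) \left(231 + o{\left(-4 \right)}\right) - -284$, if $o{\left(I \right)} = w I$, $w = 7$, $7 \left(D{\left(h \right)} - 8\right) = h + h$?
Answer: $\frac{78345}{7} \approx 11192.0$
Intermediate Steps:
$D{\left(h \right)} = 8 + \frac{2 h}{7}$ ($D{\left(h \right)} = 8 + \frac{h + h}{7} = 8 + \frac{2 h}{7}$)
$o{\left(I \right)} = 7 I$
$\left(-167 + \left(D{\left(3 \right)} + 6\right)^{2}\right) \left(231 + o{\left(-4 \right)}\right) - -284 = \left(-167 + \left(\left(8 + \frac{2}{7} \cdot 3\right) + 6\right)^{2}\right) \left(231 + 7 \left(-4\right)\right) - -284 = \left(-167 + \left(\left(8 + \frac{6}{7}\right) + 6\right)^{2}\right) \left(231 - 28\right) + 284 = \left(-167 + \left(\frac{62}{7} + 6\right)^{2}\right) 203 + 284 = \left(-167 + \left(\frac{104}{7}\right)^{2}\right) 203 + 284 = \left(-167 + \frac{10816}{49}\right) 203 + 284 = \frac{2633}{49} \cdot 203 + 284 = \frac{76357}{7} + 284 = \frac{78345}{7}$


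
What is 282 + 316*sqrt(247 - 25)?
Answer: 282 + 316*sqrt(222) ≈ 4990.3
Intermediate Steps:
282 + 316*sqrt(247 - 25) = 282 + 316*sqrt(222)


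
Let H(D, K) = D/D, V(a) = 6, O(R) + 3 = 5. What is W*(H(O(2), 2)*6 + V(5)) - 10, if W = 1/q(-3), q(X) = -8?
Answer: -23/2 ≈ -11.500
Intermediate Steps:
O(R) = 2 (O(R) = -3 + 5 = 2)
H(D, K) = 1
W = -⅛ (W = 1/(-8) = -⅛ ≈ -0.12500)
W*(H(O(2), 2)*6 + V(5)) - 10 = -(1*6 + 6)/8 - 10 = -(6 + 6)/8 - 10 = -⅛*12 - 10 = -3/2 - 10 = -23/2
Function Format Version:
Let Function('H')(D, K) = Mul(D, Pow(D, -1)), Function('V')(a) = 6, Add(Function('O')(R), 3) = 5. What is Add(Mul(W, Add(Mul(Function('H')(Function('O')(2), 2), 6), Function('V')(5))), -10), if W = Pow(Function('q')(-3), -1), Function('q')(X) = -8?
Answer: Rational(-23, 2) ≈ -11.500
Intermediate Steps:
Function('O')(R) = 2 (Function('O')(R) = Add(-3, 5) = 2)
Function('H')(D, K) = 1
W = Rational(-1, 8) (W = Pow(-8, -1) = Rational(-1, 8) ≈ -0.12500)
Add(Mul(W, Add(Mul(Function('H')(Function('O')(2), 2), 6), Function('V')(5))), -10) = Add(Mul(Rational(-1, 8), Add(Mul(1, 6), 6)), -10) = Add(Mul(Rational(-1, 8), Add(6, 6)), -10) = Add(Mul(Rational(-1, 8), 12), -10) = Add(Rational(-3, 2), -10) = Rational(-23, 2)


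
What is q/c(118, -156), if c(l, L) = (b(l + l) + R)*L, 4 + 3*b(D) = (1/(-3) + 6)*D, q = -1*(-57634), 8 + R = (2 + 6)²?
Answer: -86451/117104 ≈ -0.73824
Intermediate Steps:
R = 56 (R = -8 + (2 + 6)² = -8 + 8² = -8 + 64 = 56)
q = 57634
b(D) = -4/3 + 17*D/9 (b(D) = -4/3 + ((1/(-3) + 6)*D)/3 = -4/3 + ((-⅓ + 6)*D)/3 = -4/3 + (17*D/3)/3 = -4/3 + 17*D/9)
c(l, L) = L*(164/3 + 34*l/9) (c(l, L) = ((-4/3 + 17*(l + l)/9) + 56)*L = ((-4/3 + 17*(2*l)/9) + 56)*L = ((-4/3 + 34*l/9) + 56)*L = (164/3 + 34*l/9)*L = L*(164/3 + 34*l/9))
q/c(118, -156) = 57634/(((2/9)*(-156)*(246 + 17*118))) = 57634/(((2/9)*(-156)*(246 + 2006))) = 57634/(((2/9)*(-156)*2252)) = 57634/(-234208/3) = 57634*(-3/234208) = -86451/117104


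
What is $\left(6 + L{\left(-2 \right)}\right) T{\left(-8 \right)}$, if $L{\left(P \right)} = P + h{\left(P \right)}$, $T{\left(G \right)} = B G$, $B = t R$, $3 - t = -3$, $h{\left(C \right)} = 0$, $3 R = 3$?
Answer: $-192$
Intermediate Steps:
$R = 1$ ($R = \frac{1}{3} \cdot 3 = 1$)
$t = 6$ ($t = 3 - -3 = 3 + 3 = 6$)
$B = 6$ ($B = 6 \cdot 1 = 6$)
$T{\left(G \right)} = 6 G$
$L{\left(P \right)} = P$ ($L{\left(P \right)} = P + 0 = P$)
$\left(6 + L{\left(-2 \right)}\right) T{\left(-8 \right)} = \left(6 - 2\right) 6 \left(-8\right) = 4 \left(-48\right) = -192$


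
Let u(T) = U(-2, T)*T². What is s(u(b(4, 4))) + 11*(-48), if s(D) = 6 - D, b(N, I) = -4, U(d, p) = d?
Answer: -490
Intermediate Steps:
u(T) = -2*T²
s(u(b(4, 4))) + 11*(-48) = (6 - (-2)*(-4)²) + 11*(-48) = (6 - (-2)*16) - 528 = (6 - 1*(-32)) - 528 = (6 + 32) - 528 = 38 - 528 = -490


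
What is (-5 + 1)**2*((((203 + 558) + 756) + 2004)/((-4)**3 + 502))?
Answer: 28168/219 ≈ 128.62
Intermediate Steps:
(-5 + 1)**2*((((203 + 558) + 756) + 2004)/((-4)**3 + 502)) = (-4)**2*(((761 + 756) + 2004)/(-64 + 502)) = 16*((1517 + 2004)/438) = 16*(3521*(1/438)) = 16*(3521/438) = 28168/219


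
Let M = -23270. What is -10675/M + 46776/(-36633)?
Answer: -46494683/56829994 ≈ -0.81814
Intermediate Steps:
-10675/M + 46776/(-36633) = -10675/(-23270) + 46776/(-36633) = -10675*(-1/23270) + 46776*(-1/36633) = 2135/4654 - 15592/12211 = -46494683/56829994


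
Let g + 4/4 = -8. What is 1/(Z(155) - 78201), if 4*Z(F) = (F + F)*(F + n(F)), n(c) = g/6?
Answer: -4/265219 ≈ -1.5082e-5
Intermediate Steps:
g = -9 (g = -1 - 8 = -9)
n(c) = -3/2 (n(c) = -9/6 = -9*⅙ = -3/2)
Z(F) = F*(-3/2 + F)/2 (Z(F) = ((F + F)*(F - 3/2))/4 = ((2*F)*(-3/2 + F))/4 = (2*F*(-3/2 + F))/4 = F*(-3/2 + F)/2)
1/(Z(155) - 78201) = 1/((¼)*155*(-3 + 2*155) - 78201) = 1/((¼)*155*(-3 + 310) - 78201) = 1/((¼)*155*307 - 78201) = 1/(47585/4 - 78201) = 1/(-265219/4) = -4/265219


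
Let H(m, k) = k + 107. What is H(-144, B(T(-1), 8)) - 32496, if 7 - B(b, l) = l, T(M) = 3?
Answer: -32390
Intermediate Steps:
B(b, l) = 7 - l
H(m, k) = 107 + k
H(-144, B(T(-1), 8)) - 32496 = (107 + (7 - 1*8)) - 32496 = (107 + (7 - 8)) - 32496 = (107 - 1) - 32496 = 106 - 32496 = -32390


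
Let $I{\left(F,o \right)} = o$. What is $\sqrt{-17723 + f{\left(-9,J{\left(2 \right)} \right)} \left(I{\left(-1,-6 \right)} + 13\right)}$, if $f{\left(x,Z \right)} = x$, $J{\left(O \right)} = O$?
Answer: $i \sqrt{17786} \approx 133.36 i$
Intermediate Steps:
$\sqrt{-17723 + f{\left(-9,J{\left(2 \right)} \right)} \left(I{\left(-1,-6 \right)} + 13\right)} = \sqrt{-17723 - 9 \left(-6 + 13\right)} = \sqrt{-17723 - 63} = \sqrt{-17786} = i \sqrt{17786}$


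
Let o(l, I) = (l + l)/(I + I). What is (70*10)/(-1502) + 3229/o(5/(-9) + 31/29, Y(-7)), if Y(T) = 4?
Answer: 1265815588/50317 ≈ 25157.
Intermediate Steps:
o(l, I) = l/I (o(l, I) = (2*l)/((2*I)) = (2*l)*(1/(2*I)) = l/I)
(70*10)/(-1502) + 3229/o(5/(-9) + 31/29, Y(-7)) = (70*10)/(-1502) + 3229/(((5/(-9) + 31/29)/4)) = 700*(-1/1502) + 3229/(((5*(-1/9) + 31*(1/29))*(1/4))) = -350/751 + 3229/(((-5/9 + 31/29)*(1/4))) = -350/751 + 3229/(((134/261)*(1/4))) = -350/751 + 3229/(67/522) = -350/751 + 3229*(522/67) = -350/751 + 1685538/67 = 1265815588/50317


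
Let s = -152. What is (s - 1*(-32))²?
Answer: 14400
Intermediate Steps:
(s - 1*(-32))² = (-152 - 1*(-32))² = (-152 + 32)² = (-120)² = 14400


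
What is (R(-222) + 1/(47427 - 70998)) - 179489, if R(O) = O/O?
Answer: -4230711649/23571 ≈ -1.7949e+5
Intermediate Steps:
R(O) = 1
(R(-222) + 1/(47427 - 70998)) - 179489 = (1 + 1/(47427 - 70998)) - 179489 = (1 + 1/(-23571)) - 179489 = (1 - 1/23571) - 179489 = 23570/23571 - 179489 = -4230711649/23571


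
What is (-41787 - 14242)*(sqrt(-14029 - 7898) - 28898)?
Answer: 1619126042 - 56029*I*sqrt(21927) ≈ 1.6191e+9 - 8.2966e+6*I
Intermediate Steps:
(-41787 - 14242)*(sqrt(-14029 - 7898) - 28898) = -56029*(sqrt(-21927) - 28898) = -56029*(I*sqrt(21927) - 28898) = -56029*(-28898 + I*sqrt(21927)) = 1619126042 - 56029*I*sqrt(21927)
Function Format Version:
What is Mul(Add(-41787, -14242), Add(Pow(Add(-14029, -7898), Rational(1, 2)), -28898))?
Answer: Add(1619126042, Mul(-56029, I, Pow(21927, Rational(1, 2)))) ≈ Add(1.6191e+9, Mul(-8.2966e+6, I))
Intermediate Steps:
Mul(Add(-41787, -14242), Add(Pow(Add(-14029, -7898), Rational(1, 2)), -28898)) = Mul(-56029, Add(Pow(-21927, Rational(1, 2)), -28898)) = Mul(-56029, Add(Mul(I, Pow(21927, Rational(1, 2))), -28898)) = Mul(-56029, Add(-28898, Mul(I, Pow(21927, Rational(1, 2))))) = Add(1619126042, Mul(-56029, I, Pow(21927, Rational(1, 2))))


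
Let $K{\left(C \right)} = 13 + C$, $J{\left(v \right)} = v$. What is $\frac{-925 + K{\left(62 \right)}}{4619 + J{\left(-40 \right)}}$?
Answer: $- \frac{850}{4579} \approx -0.18563$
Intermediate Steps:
$\frac{-925 + K{\left(62 \right)}}{4619 + J{\left(-40 \right)}} = \frac{-925 + \left(13 + 62\right)}{4619 - 40} = \frac{-925 + 75}{4579} = \left(-850\right) \frac{1}{4579} = - \frac{850}{4579}$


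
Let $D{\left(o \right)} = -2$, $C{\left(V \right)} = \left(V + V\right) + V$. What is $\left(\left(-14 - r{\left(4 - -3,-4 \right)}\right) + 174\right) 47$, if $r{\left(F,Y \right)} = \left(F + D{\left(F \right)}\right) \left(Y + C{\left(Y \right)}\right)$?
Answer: $11280$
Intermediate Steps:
$C{\left(V \right)} = 3 V$ ($C{\left(V \right)} = 2 V + V = 3 V$)
$r{\left(F,Y \right)} = 4 Y \left(-2 + F\right)$ ($r{\left(F,Y \right)} = \left(F - 2\right) \left(Y + 3 Y\right) = \left(-2 + F\right) 4 Y = 4 Y \left(-2 + F\right)$)
$\left(\left(-14 - r{\left(4 - -3,-4 \right)}\right) + 174\right) 47 = \left(\left(-14 - 4 \left(-4\right) \left(-2 + \left(4 - -3\right)\right)\right) + 174\right) 47 = \left(\left(-14 - 4 \left(-4\right) \left(-2 + \left(4 + 3\right)\right)\right) + 174\right) 47 = \left(\left(-14 - 4 \left(-4\right) \left(-2 + 7\right)\right) + 174\right) 47 = \left(\left(-14 - 4 \left(-4\right) 5\right) + 174\right) 47 = \left(\left(-14 - -80\right) + 174\right) 47 = \left(\left(-14 + 80\right) + 174\right) 47 = \left(66 + 174\right) 47 = 240 \cdot 47 = 11280$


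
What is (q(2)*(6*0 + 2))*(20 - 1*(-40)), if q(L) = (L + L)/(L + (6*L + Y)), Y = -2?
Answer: 40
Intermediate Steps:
q(L) = 2*L/(-2 + 7*L) (q(L) = (L + L)/(L + (6*L - 2)) = (2*L)/(L + (-2 + 6*L)) = (2*L)/(-2 + 7*L) = 2*L/(-2 + 7*L))
(q(2)*(6*0 + 2))*(20 - 1*(-40)) = ((2*2/(-2 + 7*2))*(6*0 + 2))*(20 - 1*(-40)) = ((2*2/(-2 + 14))*(0 + 2))*(20 + 40) = ((2*2/12)*2)*60 = ((2*2*(1/12))*2)*60 = ((⅓)*2)*60 = (⅔)*60 = 40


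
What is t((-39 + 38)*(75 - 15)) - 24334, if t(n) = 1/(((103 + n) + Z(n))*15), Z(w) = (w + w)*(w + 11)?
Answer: -2161954229/88845 ≈ -24334.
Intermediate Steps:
Z(w) = 2*w*(11 + w) (Z(w) = (2*w)*(11 + w) = 2*w*(11 + w))
t(n) = 1/(15*(103 + n + 2*n*(11 + n))) (t(n) = 1/(((103 + n) + 2*n*(11 + n))*15) = (1/15)/(103 + n + 2*n*(11 + n)) = 1/(15*(103 + n + 2*n*(11 + n))))
t((-39 + 38)*(75 - 15)) - 24334 = 1/(15*(103 + 2*((-39 + 38)*(75 - 15))**2 + 23*((-39 + 38)*(75 - 15)))) - 24334 = 1/(15*(103 + 2*(-1*60)**2 + 23*(-1*60))) - 24334 = 1/(15*(103 + 2*(-60)**2 + 23*(-60))) - 24334 = 1/(15*(103 + 2*3600 - 1380)) - 24334 = 1/(15*(103 + 7200 - 1380)) - 24334 = (1/15)/5923 - 24334 = (1/15)*(1/5923) - 24334 = 1/88845 - 24334 = -2161954229/88845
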